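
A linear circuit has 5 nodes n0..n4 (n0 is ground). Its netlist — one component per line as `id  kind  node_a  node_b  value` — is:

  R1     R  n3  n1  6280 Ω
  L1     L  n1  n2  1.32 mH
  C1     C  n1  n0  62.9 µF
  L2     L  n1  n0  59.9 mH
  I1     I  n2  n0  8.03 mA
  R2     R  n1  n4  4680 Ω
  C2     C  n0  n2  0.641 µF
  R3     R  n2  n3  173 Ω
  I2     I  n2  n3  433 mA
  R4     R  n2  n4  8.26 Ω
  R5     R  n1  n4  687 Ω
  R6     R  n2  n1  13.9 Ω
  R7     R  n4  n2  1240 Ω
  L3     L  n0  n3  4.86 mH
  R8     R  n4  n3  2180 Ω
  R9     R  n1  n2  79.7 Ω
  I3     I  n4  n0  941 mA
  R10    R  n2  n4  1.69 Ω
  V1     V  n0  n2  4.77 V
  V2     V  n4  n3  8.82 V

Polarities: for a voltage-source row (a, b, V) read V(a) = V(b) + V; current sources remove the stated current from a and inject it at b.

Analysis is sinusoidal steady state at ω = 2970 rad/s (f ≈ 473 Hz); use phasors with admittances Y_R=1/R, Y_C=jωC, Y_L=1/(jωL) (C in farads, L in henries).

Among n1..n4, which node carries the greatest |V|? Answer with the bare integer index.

MNA unknowns: 4 node voltages V₁..V_4 plus 2 source currents (V1, V2)
R1: Y=0.0001592+0.000j on G[3,1]
L1: Y=0.000-0.2551j on G[1,2]
C1: Y=0.000+0.1868j on G[1,0]
L2: Y=0.000-0.005621j on G[1,0]
I1: z[2]−=0.00803, z[0]+=0.00803
R2: Y=0.0002137+0.000j on G[1,4]
C2: Y=0.000+0.001904j on G[0,2]
R3: Y=0.005780+0.000j on G[2,3]
I2: z[2]−=0.433, z[3]+=0.433
R4: Y=0.1211+0.000j on G[2,4]
R5: Y=0.001456+0.000j on G[1,4]
R6: Y=0.07194+0.000j on G[2,1]
R7: Y=0.0008065+0.000j on G[4,2]
L3: Y=0.000-0.06928j on G[0,3]
R8: Y=0.0004587+0.000j on G[4,3]
R9: Y=0.01255+0.000j on G[1,2]
I3: z[4]−=0.941, z[0]+=0.941
R10: Y=0.5917+0.000j on G[2,4]
V1: row V0−V2=4.77, i_V1 at 0,2
V2: row V4−V3=8.82, i_V2 at 4,3
solve → V1=-9.718+5.749j, V2=-4.770+0.000j, V3=-14.11-1.340j, V4=-5.286-1.340j
aux → i_V1=-0.1855-0.7927j, i_V2=-0.5846+0.9684j

3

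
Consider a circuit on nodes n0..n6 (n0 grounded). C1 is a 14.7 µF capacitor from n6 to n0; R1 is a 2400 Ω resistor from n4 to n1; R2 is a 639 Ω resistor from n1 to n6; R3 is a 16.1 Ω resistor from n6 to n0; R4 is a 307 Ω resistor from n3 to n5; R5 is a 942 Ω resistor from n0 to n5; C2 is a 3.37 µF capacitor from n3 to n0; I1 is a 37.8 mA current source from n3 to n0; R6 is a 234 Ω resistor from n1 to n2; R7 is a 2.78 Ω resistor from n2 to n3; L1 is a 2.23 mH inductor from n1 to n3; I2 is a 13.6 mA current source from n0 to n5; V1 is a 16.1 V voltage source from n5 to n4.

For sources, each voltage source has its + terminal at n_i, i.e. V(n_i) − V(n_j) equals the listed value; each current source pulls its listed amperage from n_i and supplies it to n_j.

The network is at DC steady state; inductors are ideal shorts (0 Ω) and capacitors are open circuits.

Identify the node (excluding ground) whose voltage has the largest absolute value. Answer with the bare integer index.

4

MNA unknowns: 6 node voltages V₁..V_6 plus 2 source currents (L1, V1)
C1: Y=0.000 on G[6,0]
R1: Y=0.0004167 on G[4,1]
R2: Y=0.001565 on G[1,6]
R3: Y=0.06211 on G[6,0]
R4: Y=0.003257 on G[3,5]
R5: Y=0.001062 on G[0,5]
C2: Y=0.000 on G[3,0]
I1: z[3]−=0.0378, z[0]+=0.0378
R6: Y=0.004274 on G[1,2]
R7: Y=0.3597 on G[2,3]
L1: row V1−V3=0, i_L1 at 1,3
I2: z[0]−=0.0136, z[5]+=0.0136
V1: row V5−V4=16.1, i_V1 at 5,4
solve → V1=-12.23, V2=-12.23, V3=-12.23, V4=-21.30, V5=-5.204, V6=-0.3007
aux → i_L1=0.01490, i_V1=-0.003779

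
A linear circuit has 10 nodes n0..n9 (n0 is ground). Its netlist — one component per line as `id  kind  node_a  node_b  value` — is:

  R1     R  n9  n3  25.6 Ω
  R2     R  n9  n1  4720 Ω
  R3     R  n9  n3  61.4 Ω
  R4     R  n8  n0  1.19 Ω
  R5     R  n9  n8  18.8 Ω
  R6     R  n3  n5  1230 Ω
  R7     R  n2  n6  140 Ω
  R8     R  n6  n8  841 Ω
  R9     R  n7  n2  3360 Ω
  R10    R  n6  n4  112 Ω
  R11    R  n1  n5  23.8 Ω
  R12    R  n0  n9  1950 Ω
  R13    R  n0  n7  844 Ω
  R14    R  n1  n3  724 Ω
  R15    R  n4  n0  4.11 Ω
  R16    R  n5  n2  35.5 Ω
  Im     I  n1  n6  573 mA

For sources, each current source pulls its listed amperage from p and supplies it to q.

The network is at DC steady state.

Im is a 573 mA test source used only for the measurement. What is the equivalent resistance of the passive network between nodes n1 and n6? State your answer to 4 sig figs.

MNA unknowns: 9 node voltages V₁..V_9
R1: Y=0.03906 on G[9,3]
R2: Y=0.0002119 on G[9,1]
R3: Y=0.01629 on G[9,3]
R4: Y=0.8403 on G[8,0]
R5: Y=0.05319 on G[9,8]
R6: Y=0.0008130 on G[3,5]
R7: Y=0.007143 on G[2,6]
R8: Y=0.001189 on G[6,8]
R9: Y=0.0002976 on G[7,2]
R10: Y=0.008929 on G[6,4]
R11: Y=0.04202 on G[1,5]
R12: Y=0.0005128 on G[0,9]
R13: Y=0.001185 on G[0,7]
R14: Y=0.001381 on G[1,3]
R15: Y=0.2433 on G[4,0]
R16: Y=0.02817 on G[5,2]
Im: z[1]−=0.573, z[6]+=0.573
solve → V1=-69.07, V2=-42.68, V3=-5.215, V4=0.5598, V5=-57.87, V6=15.82, V7=-8.568, V8=-0.1483, V9=-2.848

R_eq = 148.1 Ω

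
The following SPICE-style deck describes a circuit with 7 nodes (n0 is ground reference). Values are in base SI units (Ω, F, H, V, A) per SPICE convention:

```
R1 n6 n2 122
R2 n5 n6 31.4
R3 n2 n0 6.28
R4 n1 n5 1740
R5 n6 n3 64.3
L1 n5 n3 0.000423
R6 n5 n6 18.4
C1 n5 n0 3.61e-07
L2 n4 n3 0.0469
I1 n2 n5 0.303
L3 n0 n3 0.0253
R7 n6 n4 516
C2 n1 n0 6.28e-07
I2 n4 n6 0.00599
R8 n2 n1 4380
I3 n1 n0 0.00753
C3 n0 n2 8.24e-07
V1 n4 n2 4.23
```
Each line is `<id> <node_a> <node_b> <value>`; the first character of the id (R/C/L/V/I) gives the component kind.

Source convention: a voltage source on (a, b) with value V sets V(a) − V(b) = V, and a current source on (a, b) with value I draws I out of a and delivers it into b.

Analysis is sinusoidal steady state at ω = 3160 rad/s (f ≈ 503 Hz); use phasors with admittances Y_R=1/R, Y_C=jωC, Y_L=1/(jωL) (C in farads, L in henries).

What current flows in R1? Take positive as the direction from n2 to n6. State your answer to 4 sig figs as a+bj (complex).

-0.06855-0.09410j A

Element admittances at ω=3160 rad/s:
  Y(R1) = 0.008197+0.000j S between n6,n2
  Y(R2) = 0.03185+0.000j S between n5,n6
  Y(R3) = 0.1592+0.000j S between n2,n0
  Y(R4) = 0.0005747+0.000j S between n1,n5
  Y(R5) = 0.01555+0.000j S between n6,n3
  Y(L1) = 0.000-0.7481j S between n5,n3
  Y(R6) = 0.05435+0.000j S between n5,n6
  Y(C1) = 0.000+0.001141j S between n5,n0
  Y(L2) = 0.000-0.006747j S between n4,n3
  I1: injects 0.303 A into n5 (from n2)
  Y(L3) = 0.000-0.01251j S between n0,n3
  Y(R7) = 0.001938+0.000j S between n6,n4
  Y(C2) = 0.000+0.001984j S between n1,n0
  I2: injects 0.00599 A into n6 (from n4)
  Y(R8) = 0.0002283+0.000j S between n2,n1
  I3: injects 0.00753 A into n0 (from n1)
  Y(C3) = 0.000+0.002604j S between n0,n2
  V1: constraint V(n4)−V(n2) = 4.23
Assemble and solve the 7×7 MNA system:
  V(n1)=2.811+2.675j  V(n2)=-0.9225+0.5500j  V(n3)=8.000+12.89j  V(n4)=3.307+0.5500j  V(n5)=8.158+13.23j  V(n6)=7.440+12.03j
  i(V1)=0.08527-0.009412j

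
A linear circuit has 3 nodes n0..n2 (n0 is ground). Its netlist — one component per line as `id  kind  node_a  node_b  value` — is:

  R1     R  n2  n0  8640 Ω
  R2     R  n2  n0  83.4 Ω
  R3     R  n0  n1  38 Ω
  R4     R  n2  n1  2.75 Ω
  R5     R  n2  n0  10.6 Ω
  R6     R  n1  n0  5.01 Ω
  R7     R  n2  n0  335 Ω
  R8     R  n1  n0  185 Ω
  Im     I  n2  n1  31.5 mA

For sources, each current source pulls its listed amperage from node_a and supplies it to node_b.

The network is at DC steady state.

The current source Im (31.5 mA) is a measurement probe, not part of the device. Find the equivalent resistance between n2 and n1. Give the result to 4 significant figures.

R_eq = 2.284 Ω

Apply KCL at each of the 2 non-ground nodes and solve the resulting linear system.
Node n1: branches {R3, R4, R6, R8, Im} → V_1 = 0.02310
Node n2: branches {R1, R2, R4, R5, R7, Im} → V_2 = -0.04883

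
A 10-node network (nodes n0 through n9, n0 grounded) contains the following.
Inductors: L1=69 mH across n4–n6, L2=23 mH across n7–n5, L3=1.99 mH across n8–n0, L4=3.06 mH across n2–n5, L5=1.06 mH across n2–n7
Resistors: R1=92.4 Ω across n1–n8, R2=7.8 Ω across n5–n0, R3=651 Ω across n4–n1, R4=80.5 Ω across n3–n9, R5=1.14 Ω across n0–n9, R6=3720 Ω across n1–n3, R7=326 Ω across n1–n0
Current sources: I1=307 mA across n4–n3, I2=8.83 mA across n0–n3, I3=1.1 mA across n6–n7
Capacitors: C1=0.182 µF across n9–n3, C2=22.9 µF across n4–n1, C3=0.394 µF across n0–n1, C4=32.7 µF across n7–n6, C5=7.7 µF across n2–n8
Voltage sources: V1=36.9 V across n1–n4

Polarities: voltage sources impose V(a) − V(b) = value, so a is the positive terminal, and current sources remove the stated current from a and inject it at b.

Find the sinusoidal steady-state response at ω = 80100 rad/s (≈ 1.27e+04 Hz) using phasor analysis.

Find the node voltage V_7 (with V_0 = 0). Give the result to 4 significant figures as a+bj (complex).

-7.425+3.654j V

Apply KCL at each of the 9 non-ground nodes and solve the resulting linear system.
Node n1: branches {R1, R3, C2, C3, R6, R7, V1} → V_1 = -3.730+10.47j
Node n2: branches {L4, C5, L5} → V_2 = -7.262+3.706j
Node n3: branches {I1, R4, I2, C1, R6} → V_3 = 11.16-12.18j
Node n4: branches {L1, I1, R3, C2, V1} → V_4 = -40.63+10.47j
Node n5: branches {L2, R2, L4} → V_5 = 0.1238+0.2670j
Node n6: branches {L1, C4, I3} → V_6 = -7.422+3.654j
Node n7: branches {L2, C4, I3, L5} → V_7 = -7.425+3.654j
Node n8: branches {R1, L3, C5} → V_8 = -7.217+3.682j
Node n9: branches {R4, C1, R5} → V_9 = 0.3555+0.006942j
Source currents: i(V1)=0.2516-67.68j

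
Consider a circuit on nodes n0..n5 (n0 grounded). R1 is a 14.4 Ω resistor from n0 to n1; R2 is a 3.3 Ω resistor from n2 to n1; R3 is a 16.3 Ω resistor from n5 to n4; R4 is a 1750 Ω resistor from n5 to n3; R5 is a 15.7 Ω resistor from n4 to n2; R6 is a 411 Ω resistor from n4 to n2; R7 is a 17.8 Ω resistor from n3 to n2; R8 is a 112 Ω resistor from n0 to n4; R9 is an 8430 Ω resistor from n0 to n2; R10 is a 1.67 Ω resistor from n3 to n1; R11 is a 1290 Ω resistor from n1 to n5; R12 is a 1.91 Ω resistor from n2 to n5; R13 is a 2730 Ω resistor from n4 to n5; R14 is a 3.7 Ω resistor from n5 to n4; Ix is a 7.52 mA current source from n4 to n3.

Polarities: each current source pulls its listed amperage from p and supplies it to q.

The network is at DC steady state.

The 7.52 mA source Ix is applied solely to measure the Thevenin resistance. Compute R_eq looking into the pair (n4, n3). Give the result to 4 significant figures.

Apply KCL at each of the 5 non-ground nodes and solve the resulting linear system.
Node n1: branches {R1, R2, R10, R11} → V_1 = 0.005126
Node n2: branches {R2, R5, R6, R7, R9, R12} → V_2 = -0.01315
Node n3: branches {R4, R7, R10, Ix} → V_3 = 0.01501
Node n4: branches {R3, R5, R6, R8, R13, R14, Ix} → V_4 = -0.03970
Node n5: branches {R3, R4, R11, R12, R13, R14} → V_5 = -0.02340

R_eq = 7.274 Ω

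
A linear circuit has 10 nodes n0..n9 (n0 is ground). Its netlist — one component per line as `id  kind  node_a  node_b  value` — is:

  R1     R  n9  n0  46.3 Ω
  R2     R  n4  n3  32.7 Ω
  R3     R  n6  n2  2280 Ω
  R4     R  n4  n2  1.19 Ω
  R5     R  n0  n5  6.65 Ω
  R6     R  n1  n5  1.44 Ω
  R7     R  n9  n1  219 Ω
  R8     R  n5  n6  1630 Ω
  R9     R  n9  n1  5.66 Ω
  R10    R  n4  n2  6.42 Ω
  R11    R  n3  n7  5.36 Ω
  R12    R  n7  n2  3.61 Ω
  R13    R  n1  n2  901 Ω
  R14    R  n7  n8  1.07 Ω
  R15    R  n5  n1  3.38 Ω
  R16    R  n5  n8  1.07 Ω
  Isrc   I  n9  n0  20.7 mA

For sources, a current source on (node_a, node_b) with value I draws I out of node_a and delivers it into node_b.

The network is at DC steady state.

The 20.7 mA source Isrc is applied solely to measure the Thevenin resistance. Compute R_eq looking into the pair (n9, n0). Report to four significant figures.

R_eq = 10.26 Ω

Apply KCL at each of the 9 non-ground nodes and solve the resulting linear system.
Node n1: branches {R6, R7, R9, R13, R15} → V_1 = -0.1234
Node n2: branches {R3, R4, R10, R12, R13} → V_2 = -0.1073
Node n3: branches {R2, R11} → V_3 = -0.1072
Node n4: branches {R2, R4, R10} → V_4 = -0.1073
Node n5: branches {R5, R6, R8, R15, R16} → V_5 = -0.1072
Node n6: branches {R3, R8} → V_6 = -0.1072
Node n7: branches {R11, R12, R14} → V_7 = -0.1072
Node n8: branches {R14, R16} → V_8 = -0.1072
Node n9: branches {R1, R7, R9, Isrc} → V_9 = -0.2123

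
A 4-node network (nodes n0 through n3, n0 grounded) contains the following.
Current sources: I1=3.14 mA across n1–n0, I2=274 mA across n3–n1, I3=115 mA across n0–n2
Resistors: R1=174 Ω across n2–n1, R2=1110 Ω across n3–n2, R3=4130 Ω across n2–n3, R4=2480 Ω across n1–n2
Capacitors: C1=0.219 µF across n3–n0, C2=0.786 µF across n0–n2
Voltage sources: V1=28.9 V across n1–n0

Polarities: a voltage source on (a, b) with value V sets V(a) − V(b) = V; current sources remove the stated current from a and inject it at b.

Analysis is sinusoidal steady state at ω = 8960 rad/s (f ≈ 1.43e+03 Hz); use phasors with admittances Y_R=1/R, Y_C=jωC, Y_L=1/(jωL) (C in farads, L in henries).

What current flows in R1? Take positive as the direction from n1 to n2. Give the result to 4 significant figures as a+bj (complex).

0.03245+0.04608j A

MNA unknowns: 3 node voltages V₁..V_3 plus 1 source current (V1)
I1: z[1]−=0.00314, z[0]+=0.00314
I2: z[3]−=0.274, z[1]+=0.274
R1: Y=0.005747+0.000j on G[2,1]
R2: Y=0.0009009+0.000j on G[3,2]
R3: Y=0.0002421+0.000j on G[2,3]
C1: Y=0.000+0.001962j on G[3,0]
R4: Y=0.0004032+0.000j on G[1,2]
I3: z[0]−=0.115, z[2]+=0.115
C2: Y=0.000+0.007043j on G[0,2]
V1: row V1−V0=28.9, i_V1 at 1,0
solve → V1=28.90+0.000j, V2=23.25-8.019j, V3=-58.33+92.11j
aux → i_V1=0.2361-0.04932j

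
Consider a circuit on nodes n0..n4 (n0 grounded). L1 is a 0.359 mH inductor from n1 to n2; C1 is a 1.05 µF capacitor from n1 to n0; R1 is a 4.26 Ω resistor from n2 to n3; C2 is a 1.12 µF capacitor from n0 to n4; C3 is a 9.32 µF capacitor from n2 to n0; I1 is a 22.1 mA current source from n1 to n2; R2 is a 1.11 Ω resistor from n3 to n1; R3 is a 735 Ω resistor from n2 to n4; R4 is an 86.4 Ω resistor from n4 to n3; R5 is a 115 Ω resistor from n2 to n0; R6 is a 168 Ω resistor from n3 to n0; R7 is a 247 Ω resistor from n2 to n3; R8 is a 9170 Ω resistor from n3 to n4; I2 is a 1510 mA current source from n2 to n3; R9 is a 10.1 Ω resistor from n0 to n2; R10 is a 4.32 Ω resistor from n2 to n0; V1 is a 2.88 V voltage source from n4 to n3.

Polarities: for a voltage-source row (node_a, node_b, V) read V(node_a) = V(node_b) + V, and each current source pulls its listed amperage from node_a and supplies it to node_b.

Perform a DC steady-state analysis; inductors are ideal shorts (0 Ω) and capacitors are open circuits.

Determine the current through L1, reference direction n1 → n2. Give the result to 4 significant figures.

Element admittances at DC:
  L1: short n1↔n2 (DC inductor)
  Y(C1) = 0.000 S between n1,n0
  Y(R1) = 0.2347 S between n2,n3
  Y(C2) = 0.000 S between n0,n4
  Y(C3) = 0.000 S between n2,n0
  I1: injects 0.0221 A into n2 (from n1)
  Y(R2) = 0.9009 S between n3,n1
  Y(R3) = 0.001361 S between n2,n4
  Y(R4) = 0.01157 S between n4,n3
  Y(R5) = 0.008696 S between n2,n0
  Y(R6) = 0.005952 S between n3,n0
  Y(R7) = 0.004049 S between n2,n3
  Y(R8) = 0.0001091 S between n3,n4
  I2: injects 1.51 A into n3 (from n2)
  Y(R9) = 0.09901 S between n0,n2
  Y(R10) = 0.2315 S between n2,n0
  V1: constraint V(n4)−V(n3) = 2.88
Assemble and solve the 6×6 MNA system:
  V(n1)=-0.02265  V(n2)=-0.02265  V(n3)=1.291  V(n4)=4.171
  i(L1)=1.161  i(V1)=-0.03935

1.161 A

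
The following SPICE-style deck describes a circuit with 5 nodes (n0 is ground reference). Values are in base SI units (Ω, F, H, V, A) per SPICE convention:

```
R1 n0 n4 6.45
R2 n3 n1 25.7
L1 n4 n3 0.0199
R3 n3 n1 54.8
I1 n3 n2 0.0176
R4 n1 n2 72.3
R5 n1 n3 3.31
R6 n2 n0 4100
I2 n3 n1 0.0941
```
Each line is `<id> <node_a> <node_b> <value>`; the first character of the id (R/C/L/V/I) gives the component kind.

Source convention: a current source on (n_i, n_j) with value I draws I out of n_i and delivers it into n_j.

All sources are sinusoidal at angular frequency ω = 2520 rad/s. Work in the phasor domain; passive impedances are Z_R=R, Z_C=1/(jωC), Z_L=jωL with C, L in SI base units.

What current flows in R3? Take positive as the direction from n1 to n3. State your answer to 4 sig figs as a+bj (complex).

0.005654+2.306e-07j A

MNA unknowns: 4 node voltages V₁..V_4
R1: Y=0.1550+0.000j on G[0,4]
R2: Y=0.03891+0.000j on G[3,1]
L1: Y=0.000-0.01994j on G[4,3]
R3: Y=0.01825+0.000j on G[3,1]
I1: z[3]−=0.0176, z[2]+=0.0176
R4: Y=0.01383+0.000j on G[1,2]
R5: Y=0.3021+0.000j on G[1,3]
R6: Y=0.0002439+0.000j on G[2,0]
I2: z[3]−=0.0941, z[1]+=0.0941
solve → V1=0.3072-0.01894j, V2=1.552-0.01862j, V3=-0.002670-0.01896j, V4=-0.002442+2.929e-05j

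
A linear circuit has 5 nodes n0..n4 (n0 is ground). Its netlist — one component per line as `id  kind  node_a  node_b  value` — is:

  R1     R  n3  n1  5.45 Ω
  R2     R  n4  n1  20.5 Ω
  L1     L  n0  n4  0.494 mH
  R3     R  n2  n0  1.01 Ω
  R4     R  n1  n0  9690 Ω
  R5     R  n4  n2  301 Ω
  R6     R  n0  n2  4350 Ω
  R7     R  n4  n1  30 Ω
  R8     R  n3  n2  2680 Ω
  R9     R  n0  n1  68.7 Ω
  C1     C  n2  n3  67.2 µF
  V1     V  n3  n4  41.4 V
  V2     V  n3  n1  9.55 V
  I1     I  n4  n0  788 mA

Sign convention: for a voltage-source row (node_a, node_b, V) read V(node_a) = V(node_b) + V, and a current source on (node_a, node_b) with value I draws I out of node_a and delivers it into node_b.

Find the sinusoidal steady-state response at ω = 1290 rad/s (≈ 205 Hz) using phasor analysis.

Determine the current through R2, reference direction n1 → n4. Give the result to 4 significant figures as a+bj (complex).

1.554+0.000j A

Apply KCL at each of the 4 non-ground nodes and solve the resulting linear system.
Node n1: branches {R1, R2, R4, R7, R9, V2} → V_1 = 34.22-1.106j
Node n2: branches {R3, R5, R6, R8, C1} → V_2 = 0.4499+3.774j
Node n3: branches {R1, R8, C1, V1, V2} → V_3 = 43.77-1.106j
Node n4: branches {R2, L1, R5, R7, V1, I1} → V_4 = 2.371-1.106j
Source currents: i(V1)=-3.556-3.737j, i(V2)=1.365-0.01621j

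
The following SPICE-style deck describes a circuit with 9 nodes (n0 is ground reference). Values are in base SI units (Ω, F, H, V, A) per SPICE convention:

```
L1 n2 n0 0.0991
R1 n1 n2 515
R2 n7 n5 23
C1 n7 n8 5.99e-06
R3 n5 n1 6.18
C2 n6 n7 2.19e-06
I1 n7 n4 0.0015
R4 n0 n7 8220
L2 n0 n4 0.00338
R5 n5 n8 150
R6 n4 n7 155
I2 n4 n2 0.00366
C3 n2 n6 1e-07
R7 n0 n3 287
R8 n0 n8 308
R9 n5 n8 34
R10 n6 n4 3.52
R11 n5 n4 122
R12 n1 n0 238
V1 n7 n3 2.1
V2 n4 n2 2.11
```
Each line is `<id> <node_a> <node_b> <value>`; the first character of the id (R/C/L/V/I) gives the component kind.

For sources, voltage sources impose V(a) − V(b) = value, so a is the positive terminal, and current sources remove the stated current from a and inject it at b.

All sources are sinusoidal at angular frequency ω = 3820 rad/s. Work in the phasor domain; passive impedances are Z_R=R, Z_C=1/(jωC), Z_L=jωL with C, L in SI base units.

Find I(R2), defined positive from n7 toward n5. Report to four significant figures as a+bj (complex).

Element admittances at ω=3820 rad/s:
  Y(L1) = 0.000-0.002642j S between n2,n0
  Y(R1) = 0.001942+0.000j S between n1,n2
  Y(R2) = 0.04348+0.000j S between n7,n5
  Y(C1) = 0.000+0.02288j S between n7,n8
  Y(R3) = 0.1618+0.000j S between n5,n1
  Y(C2) = 0.000+0.008366j S between n6,n7
  I1: injects 0.0015 A into n4 (from n7)
  Y(R4) = 0.0001217+0.000j S between n0,n7
  Y(L2) = 0.000-0.07745j S between n0,n4
  Y(R5) = 0.006667+0.000j S between n5,n8
  Y(R6) = 0.006452+0.000j S between n4,n7
  I2: injects 0.00366 A into n2 (from n4)
  Y(C3) = 0.000+0.0003820j S between n2,n6
  Y(R7) = 0.003484+0.000j S between n0,n3
  Y(R8) = 0.003247+0.000j S between n0,n8
  Y(R9) = 0.02941+0.000j S between n5,n8
  Y(R10) = 0.2841+0.000j S between n6,n4
  Y(R11) = 0.008197+0.000j S between n5,n4
  Y(R12) = 0.004202+0.000j S between n1,n0
  V1: constraint V(n7)−V(n3) = 2.1
  V2: constraint V(n4)−V(n2) = 2.11
Assemble and solve the 10×10 MNA system:
  V(n1)=0.03656+0.03666j  V(n2)=-2.036+0.07980j  V(n3)=-1.965+0.01004j  V(n4)=0.07448+0.07980j  V(n5)=0.06237+0.03709j  V(n6)=0.07650+0.07870j  V(n7)=0.1354+0.01004j  V(n8)=0.08742+0.06194j
  i(V1)=-0.006845+3.499e-05j  i(V2)=-0.007473+0.004654j

0.003174-0.001176j A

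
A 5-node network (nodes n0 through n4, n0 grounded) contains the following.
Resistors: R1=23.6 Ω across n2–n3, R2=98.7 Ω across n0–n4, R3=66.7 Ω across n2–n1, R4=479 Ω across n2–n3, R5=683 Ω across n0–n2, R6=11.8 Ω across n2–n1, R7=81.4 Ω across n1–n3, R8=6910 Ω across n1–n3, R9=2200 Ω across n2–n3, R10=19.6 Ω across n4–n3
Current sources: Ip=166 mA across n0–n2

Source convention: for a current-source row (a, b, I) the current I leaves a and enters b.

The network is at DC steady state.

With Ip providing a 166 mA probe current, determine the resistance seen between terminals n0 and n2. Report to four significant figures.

R_eq = 113.5 Ω

Apply KCL at each of the 4 non-ground nodes and solve the resulting linear system.
Node n1: branches {R3, R6, R7, R8} → V_1 = 18.57
Node n2: branches {R1, R3, R4, R5, R6, R9, Ip} → V_2 = 18.85
Node n3: branches {R1, R4, R7, R8, R9, R10} → V_3 = 16.37
Node n4: branches {R2, R10} → V_4 = 13.66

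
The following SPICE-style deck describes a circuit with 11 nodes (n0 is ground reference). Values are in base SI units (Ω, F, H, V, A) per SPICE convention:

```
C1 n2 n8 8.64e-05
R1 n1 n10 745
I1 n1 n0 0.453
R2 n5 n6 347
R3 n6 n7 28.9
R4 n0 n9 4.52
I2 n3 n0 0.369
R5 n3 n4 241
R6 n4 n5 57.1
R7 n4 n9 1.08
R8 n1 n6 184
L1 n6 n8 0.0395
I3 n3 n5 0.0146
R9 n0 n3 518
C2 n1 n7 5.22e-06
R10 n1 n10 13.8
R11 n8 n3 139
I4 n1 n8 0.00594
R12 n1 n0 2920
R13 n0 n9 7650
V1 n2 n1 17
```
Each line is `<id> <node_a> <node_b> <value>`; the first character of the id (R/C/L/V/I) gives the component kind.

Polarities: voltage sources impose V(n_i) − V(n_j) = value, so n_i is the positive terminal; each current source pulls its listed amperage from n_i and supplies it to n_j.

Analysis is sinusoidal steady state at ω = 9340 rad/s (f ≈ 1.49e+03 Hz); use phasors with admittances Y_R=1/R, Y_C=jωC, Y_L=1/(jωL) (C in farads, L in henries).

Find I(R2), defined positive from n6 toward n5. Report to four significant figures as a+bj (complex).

-0.2787-0.007042j A

Element admittances at ω=9340 rad/s:
  Y(C1) = 0.000+0.8070j S between n2,n8
  Y(R1) = 0.001342+0.000j S between n1,n10
  I1: injects 0.453 A into n0 (from n1)
  Y(R2) = 0.002882+0.000j S between n5,n6
  Y(R3) = 0.03460+0.000j S between n6,n7
  Y(R4) = 0.2212+0.000j S between n0,n9
  I2: injects 0.369 A into n0 (from n3)
  Y(R5) = 0.004149+0.000j S between n3,n4
  Y(R6) = 0.01751+0.000j S between n4,n5
  Y(R7) = 0.9259+0.000j S between n4,n9
  Y(R8) = 0.005435+0.000j S between n1,n6
  Y(L1) = 0.000-0.002711j S between n6,n8
  I3: injects 0.0146 A into n5 (from n3)
  Y(R9) = 0.001931+0.000j S between n0,n3
  Y(C2) = 0.000+0.04875j S between n1,n7
  Y(R10) = 0.07246+0.000j S between n1,n10
  Y(R11) = 0.007194+0.000j S between n8,n3
  I4: injects 0.00594 A into n8 (from n1)
  Y(R12) = 0.0003425+0.000j S between n1,n0
  Y(R13) = 0.0001307+0.000j S between n0,n9
  V1: constraint V(n2)−V(n1) = 17
Assemble and solve the 11×11 MNA system:
  V(n1)=-122.6+2.067j  V(n2)=-105.6+2.067j  V(n3)=-87.20+1.032j  V(n4)=-3.424-0.01511j  V(n5)=-18.50-0.4172j  V(n6)=-115.2-2.861j  V(n7)=-122.5-3.086j  V(n8)=-105.6+1.912j  V(n9)=-2.763-0.01219j  V(n10)=-122.6+2.067j
  i(V1)=0.1253+0.01969j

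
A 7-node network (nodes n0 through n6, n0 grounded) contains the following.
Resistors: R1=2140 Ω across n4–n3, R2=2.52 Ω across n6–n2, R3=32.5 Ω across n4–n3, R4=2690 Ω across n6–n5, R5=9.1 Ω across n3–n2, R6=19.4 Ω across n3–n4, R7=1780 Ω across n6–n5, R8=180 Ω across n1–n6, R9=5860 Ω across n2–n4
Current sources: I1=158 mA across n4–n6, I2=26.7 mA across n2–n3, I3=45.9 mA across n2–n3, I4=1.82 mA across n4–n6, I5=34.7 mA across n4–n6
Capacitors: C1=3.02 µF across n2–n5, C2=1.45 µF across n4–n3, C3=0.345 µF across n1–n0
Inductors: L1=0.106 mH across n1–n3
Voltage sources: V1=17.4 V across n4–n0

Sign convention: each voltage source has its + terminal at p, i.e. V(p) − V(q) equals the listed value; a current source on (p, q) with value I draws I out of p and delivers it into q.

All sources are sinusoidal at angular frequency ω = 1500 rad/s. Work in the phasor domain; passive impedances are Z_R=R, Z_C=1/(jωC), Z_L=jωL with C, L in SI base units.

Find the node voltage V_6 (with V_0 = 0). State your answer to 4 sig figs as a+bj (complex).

21.23-0.1843j V

Element admittances at ω=1500 rad/s:
  Y(R1) = 0.0004673+0.000j S between n4,n3
  I1: injects 0.158 A into n6 (from n4)
  Y(C1) = 0.000+0.004530j S between n2,n5
  I2: injects 0.0267 A into n3 (from n2)
  Y(R2) = 0.3968+0.000j S between n6,n2
  Y(R3) = 0.03077+0.000j S between n4,n3
  Y(L1) = 0.000-6.289j S between n1,n3
  Y(R4) = 0.0003717+0.000j S between n6,n5
  Y(R5) = 0.1099+0.000j S between n3,n2
  Y(C2) = 0.000+0.002175j S between n4,n3
  Y(C3) = 0.000+0.0005175j S between n1,n0
  I3: injects 0.0459 A into n3 (from n2)
  I4: injects 0.00182 A into n6 (from n4)
  Y(R6) = 0.05155+0.000j S between n3,n4
  I5: injects 0.0347 A into n6 (from n4)
  Y(R7) = 0.0005618+0.000j S between n6,n5
  Y(R8) = 0.005556+0.000j S between n1,n6
  Y(R9) = 0.0001706+0.000j S between n2,n4
  V1: constraint V(n4)−V(n0) = 17.4
Assemble and solve the 7×7 MNA system:
  V(n1)=19.74-0.1831j  V(n2)=20.77-0.1841j  V(n3)=19.74-0.1844j  V(n4)=17.40+0.000j  V(n5)=20.78-0.2766j  V(n6)=21.23-0.1843j
  i(V1)=-9.476e-05-0.01021j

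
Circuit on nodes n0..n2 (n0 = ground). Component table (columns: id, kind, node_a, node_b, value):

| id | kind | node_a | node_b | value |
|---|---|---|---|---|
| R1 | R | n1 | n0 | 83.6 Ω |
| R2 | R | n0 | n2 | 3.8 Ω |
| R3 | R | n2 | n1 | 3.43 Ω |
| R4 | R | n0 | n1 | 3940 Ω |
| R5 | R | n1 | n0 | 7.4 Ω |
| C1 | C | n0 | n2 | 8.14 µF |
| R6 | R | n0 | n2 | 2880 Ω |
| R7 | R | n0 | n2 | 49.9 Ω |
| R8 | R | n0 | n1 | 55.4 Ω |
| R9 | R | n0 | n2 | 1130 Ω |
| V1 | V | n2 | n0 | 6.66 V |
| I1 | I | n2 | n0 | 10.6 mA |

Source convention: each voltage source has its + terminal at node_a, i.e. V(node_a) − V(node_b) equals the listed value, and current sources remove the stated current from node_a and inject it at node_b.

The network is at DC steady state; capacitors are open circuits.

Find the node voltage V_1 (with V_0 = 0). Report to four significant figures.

4.249 V

MNA unknowns: 2 node voltages V₁..V_2 plus 1 source current (V1)
R1: Y=0.01196 on G[1,0]
R2: Y=0.2632 on G[0,2]
R3: Y=0.2915 on G[2,1]
R4: Y=0.0002538 on G[0,1]
R5: Y=0.1351 on G[1,0]
C1: Y=0.000 on G[0,2]
R6: Y=0.0003472 on G[0,2]
R7: Y=0.02004 on G[0,2]
R8: Y=0.01805 on G[0,1]
R9: Y=0.0008850 on G[0,2]
V1: row V2−V0=6.66, i_V1 at 2,0
I1: z[2]−=0.0106, z[0]+=0.0106
solve → V1=4.249, V2=6.660
aux → i_V1=-2.608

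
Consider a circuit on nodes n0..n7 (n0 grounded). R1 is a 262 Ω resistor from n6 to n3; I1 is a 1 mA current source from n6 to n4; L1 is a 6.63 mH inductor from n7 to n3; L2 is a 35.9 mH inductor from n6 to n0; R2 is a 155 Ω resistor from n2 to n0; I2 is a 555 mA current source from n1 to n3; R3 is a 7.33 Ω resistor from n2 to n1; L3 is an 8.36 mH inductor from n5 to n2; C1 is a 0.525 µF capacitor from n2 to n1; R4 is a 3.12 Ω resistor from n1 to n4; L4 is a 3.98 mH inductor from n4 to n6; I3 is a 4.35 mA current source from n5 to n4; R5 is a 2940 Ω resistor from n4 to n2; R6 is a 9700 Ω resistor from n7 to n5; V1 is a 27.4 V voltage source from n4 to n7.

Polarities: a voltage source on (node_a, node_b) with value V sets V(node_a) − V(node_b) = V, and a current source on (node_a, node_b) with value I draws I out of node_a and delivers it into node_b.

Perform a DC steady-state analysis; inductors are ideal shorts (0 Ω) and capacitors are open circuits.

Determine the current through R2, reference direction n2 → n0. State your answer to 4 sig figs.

Apply KCL at each of the 7 non-ground nodes and solve the resulting linear system.
Node n1: branches {I2, R3, C1, R4} → V_1 = -1.718
Node n2: branches {R2, R3, L3, C1, R5} → V_2 = -1.685
Node n3: branches {R1, L1, I2} → V_3 = -27.40
Node n4: branches {I1, R4, L4, I3, R5, V1} → V_4 = 0.000
Node n5: branches {L3, I3, R6} → V_5 = -1.685
Node n6: branches {R1, I1, L2, L4} → V_6 = 0.000
Node n7: branches {L1, R6, V1} → V_7 = -27.40
Source currents: i(L1)=-0.6596, i(L2)=0.01087, i(L3)=-0.007001, i(L4)=0.1165, i(V1)=-0.6622

-0.01087 A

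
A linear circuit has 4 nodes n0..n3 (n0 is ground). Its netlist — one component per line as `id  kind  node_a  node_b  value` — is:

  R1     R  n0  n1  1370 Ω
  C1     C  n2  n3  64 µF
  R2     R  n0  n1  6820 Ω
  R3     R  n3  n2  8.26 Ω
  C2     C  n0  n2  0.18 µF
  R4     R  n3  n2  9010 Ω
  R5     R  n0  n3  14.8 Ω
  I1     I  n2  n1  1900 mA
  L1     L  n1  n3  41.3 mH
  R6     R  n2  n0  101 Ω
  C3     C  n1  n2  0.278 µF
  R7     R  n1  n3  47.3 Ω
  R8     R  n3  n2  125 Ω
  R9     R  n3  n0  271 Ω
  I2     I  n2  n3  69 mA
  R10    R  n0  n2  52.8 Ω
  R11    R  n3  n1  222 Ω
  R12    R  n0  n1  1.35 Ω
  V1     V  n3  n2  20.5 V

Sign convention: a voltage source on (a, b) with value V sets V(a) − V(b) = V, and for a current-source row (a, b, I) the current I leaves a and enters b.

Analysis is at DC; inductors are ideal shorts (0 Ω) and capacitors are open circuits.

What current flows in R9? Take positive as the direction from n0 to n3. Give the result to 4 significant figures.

Element admittances at DC:
  Y(R1) = 0.0007299 S between n0,n1
  Y(C1) = 0.000 S between n2,n3
  Y(R2) = 0.0001466 S between n0,n1
  Y(R3) = 0.1211 S between n3,n2
  Y(C2) = 0.000 S between n0,n2
  Y(R4) = 0.0001110 S between n3,n2
  Y(R5) = 0.06757 S between n0,n3
  I1: injects 1.9 A into n1 (from n2)
  L1: short n1↔n3 (DC inductor)
  Y(R6) = 0.009901 S between n2,n0
  Y(C3) = 0.000 S between n1,n2
  Y(R7) = 0.02114 S between n1,n3
  Y(R8) = 0.008000 S between n3,n2
  Y(R9) = 0.003690 S between n3,n0
  I2: injects 0.069 A into n3 (from n2)
  Y(R10) = 0.01894 S between n0,n2
  Y(R11) = 0.004505 S between n3,n1
  Y(R12) = 0.7407 S between n0,n1
  V1: constraint V(n3)−V(n2) = 20.5
Assemble and solve the 5×5 MNA system:
  V(n1)=0.7024  V(n2)=-19.80  V(n3)=0.7024
  i(L1)=1.379  i(V1)=-1.250

-0.002592 A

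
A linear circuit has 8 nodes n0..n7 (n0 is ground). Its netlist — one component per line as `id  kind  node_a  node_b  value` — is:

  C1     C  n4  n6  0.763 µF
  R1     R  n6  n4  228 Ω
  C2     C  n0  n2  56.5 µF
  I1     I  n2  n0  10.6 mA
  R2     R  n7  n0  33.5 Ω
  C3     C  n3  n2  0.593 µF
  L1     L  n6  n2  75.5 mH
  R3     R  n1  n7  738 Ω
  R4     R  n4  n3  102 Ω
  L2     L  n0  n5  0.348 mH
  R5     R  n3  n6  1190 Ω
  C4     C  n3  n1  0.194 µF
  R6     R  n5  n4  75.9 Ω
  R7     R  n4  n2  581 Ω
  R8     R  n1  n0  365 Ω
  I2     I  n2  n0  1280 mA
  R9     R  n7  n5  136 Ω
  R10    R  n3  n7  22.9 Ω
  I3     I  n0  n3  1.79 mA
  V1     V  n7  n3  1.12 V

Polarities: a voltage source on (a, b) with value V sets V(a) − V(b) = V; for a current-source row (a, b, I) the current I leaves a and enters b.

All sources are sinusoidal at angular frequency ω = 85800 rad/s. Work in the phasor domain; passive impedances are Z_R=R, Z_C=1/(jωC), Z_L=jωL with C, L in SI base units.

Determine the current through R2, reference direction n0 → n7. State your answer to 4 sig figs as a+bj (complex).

Apply KCL at each of the 7 non-ground nodes and solve the resulting linear system.
Node n1: branches {R3, C4, R8} → V_1 = -0.5813+0.4319j
Node n2: branches {C2, I1, C3, L1, R7, I2} → V_2 = -0.005426+0.2700j
Node n3: branches {C3, R4, R5, C4, R10, I3, V1} → V_3 = -0.5258+0.6232j
Node n4: branches {C1, R1, R4, R6, R7} → V_4 = -0.3204+0.3398j
Node n5: branches {L2, R6, R9} → V_5 = -0.1946+0.1237j
Node n6: branches {C1, R1, L1, R5} → V_6 = -0.3178+0.3428j
Node n7: branches {R2, R3, R9, R10, V1} → V_7 = 0.5942+0.6232j
Source currents: i(V1)=-0.07404-0.02254j

-0.01774-0.01860j A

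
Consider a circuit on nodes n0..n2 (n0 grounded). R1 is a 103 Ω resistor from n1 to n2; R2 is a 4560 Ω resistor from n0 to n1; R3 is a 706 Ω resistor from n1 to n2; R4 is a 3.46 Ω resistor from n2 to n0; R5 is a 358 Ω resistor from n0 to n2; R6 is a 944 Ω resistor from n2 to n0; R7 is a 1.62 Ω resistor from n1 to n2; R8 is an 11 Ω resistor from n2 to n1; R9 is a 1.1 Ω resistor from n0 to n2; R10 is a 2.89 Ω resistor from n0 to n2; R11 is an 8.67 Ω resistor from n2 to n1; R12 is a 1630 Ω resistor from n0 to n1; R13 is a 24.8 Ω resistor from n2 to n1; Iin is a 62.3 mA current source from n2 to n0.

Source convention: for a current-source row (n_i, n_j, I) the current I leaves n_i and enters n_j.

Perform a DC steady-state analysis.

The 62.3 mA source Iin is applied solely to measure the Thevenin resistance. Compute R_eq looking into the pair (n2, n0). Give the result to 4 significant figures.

MNA unknowns: 2 node voltages V₁..V_2
R1: Y=0.009709 on G[1,2]
R2: Y=0.0002193 on G[0,1]
R3: Y=0.001416 on G[1,2]
R4: Y=0.2890 on G[2,0]
R5: Y=0.002793 on G[0,2]
R6: Y=0.001059 on G[2,0]
R7: Y=0.6173 on G[1,2]
R8: Y=0.09091 on G[2,1]
R9: Y=0.9091 on G[0,2]
R10: Y=0.3460 on G[0,2]
R11: Y=0.1153 on G[2,1]
R12: Y=0.0006135 on G[0,1]
R13: Y=0.04032 on G[2,1]
Iin: z[2]−=0.0623, z[0]+=0.0623
solve → V1=-0.04019, V2=-0.04022

R_eq = 0.6457 Ω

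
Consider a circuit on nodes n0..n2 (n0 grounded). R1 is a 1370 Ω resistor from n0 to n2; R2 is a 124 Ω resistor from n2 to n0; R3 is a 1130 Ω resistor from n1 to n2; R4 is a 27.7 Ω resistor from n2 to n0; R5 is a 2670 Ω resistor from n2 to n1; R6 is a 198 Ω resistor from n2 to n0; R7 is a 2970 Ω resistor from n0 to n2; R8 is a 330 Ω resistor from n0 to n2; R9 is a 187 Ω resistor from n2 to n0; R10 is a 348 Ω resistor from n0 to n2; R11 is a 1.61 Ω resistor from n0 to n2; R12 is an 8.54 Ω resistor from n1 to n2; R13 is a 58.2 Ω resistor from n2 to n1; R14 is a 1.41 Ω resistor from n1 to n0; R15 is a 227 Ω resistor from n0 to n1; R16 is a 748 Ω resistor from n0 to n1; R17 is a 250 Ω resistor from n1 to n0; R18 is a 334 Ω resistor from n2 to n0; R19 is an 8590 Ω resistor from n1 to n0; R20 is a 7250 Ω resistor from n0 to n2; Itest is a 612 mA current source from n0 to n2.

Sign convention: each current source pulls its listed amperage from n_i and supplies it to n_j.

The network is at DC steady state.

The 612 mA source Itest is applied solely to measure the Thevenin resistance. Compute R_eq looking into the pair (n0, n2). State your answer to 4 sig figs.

MNA unknowns: 2 node voltages V₁..V_2
R1: Y=0.0007299 on G[0,2]
R2: Y=0.008065 on G[2,0]
R3: Y=0.0008850 on G[1,2]
R4: Y=0.03610 on G[2,0]
R5: Y=0.0003745 on G[2,1]
R6: Y=0.005051 on G[2,0]
R7: Y=0.0003367 on G[0,2]
R8: Y=0.003030 on G[0,2]
R9: Y=0.005348 on G[2,0]
R10: Y=0.002874 on G[0,2]
R11: Y=0.6211 on G[0,2]
R12: Y=0.1171 on G[1,2]
R13: Y=0.01718 on G[2,1]
R14: Y=0.7092 on G[1,0]
R15: Y=0.004405 on G[0,1]
R16: Y=0.001337 on G[0,1]
R17: Y=0.004000 on G[1,0]
R18: Y=0.002994 on G[2,0]
R19: Y=0.0001164 on G[1,0]
R20: Y=0.0001379 on G[0,2]
Itest: z[0]−=0.612, z[2]+=0.612
solve → V1=0.1214, V2=0.7652

R_eq = 1.250 Ω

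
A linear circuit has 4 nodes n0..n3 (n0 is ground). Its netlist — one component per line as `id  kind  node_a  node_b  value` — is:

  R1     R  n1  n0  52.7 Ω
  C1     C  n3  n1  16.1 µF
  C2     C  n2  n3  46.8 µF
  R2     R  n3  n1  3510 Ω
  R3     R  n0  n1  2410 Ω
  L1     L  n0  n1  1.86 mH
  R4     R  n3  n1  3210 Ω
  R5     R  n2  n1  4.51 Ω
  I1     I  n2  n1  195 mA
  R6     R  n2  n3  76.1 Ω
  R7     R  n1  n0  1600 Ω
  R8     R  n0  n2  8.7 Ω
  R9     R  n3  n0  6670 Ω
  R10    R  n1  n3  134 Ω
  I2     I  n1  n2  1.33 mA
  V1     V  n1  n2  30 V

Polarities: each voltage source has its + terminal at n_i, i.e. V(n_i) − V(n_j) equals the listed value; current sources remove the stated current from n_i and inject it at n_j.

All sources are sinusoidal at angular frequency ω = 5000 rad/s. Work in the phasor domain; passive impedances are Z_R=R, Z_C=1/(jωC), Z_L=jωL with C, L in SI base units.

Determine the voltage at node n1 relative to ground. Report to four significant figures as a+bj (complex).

MNA unknowns: 3 node voltages V₁..V_3 plus 1 source current (V1)
R1: Y=0.01898+0.000j on G[1,0]
C1: Y=0.000+0.08050j on G[3,1]
C2: Y=0.000+0.2340j on G[2,3]
R2: Y=0.0002849+0.000j on G[3,1]
R3: Y=0.0004149+0.000j on G[0,1]
L1: Y=0.000-0.1075j on G[0,1]
R4: Y=0.0003115+0.000j on G[3,1]
R5: Y=0.2217+0.000j on G[2,1]
I1: z[2]−=0.195, z[1]+=0.195
R6: Y=0.01314+0.000j on G[2,3]
R7: Y=0.0006250+0.000j on G[1,0]
R8: Y=0.1149+0.000j on G[0,2]
R9: Y=0.0001499+0.000j on G[3,0]
R10: Y=0.007463+0.000j on G[1,3]
I2: z[1]−=0.00133, z[2]+=0.00133
V1: row V1−V2=30, i_V1 at 1,2
solve → V1=15.64+12.45j, V2=-14.36+12.45j, V3=-6.669+12.19j
aux → i_V1=-8.269-0.3654j

15.64+12.45j V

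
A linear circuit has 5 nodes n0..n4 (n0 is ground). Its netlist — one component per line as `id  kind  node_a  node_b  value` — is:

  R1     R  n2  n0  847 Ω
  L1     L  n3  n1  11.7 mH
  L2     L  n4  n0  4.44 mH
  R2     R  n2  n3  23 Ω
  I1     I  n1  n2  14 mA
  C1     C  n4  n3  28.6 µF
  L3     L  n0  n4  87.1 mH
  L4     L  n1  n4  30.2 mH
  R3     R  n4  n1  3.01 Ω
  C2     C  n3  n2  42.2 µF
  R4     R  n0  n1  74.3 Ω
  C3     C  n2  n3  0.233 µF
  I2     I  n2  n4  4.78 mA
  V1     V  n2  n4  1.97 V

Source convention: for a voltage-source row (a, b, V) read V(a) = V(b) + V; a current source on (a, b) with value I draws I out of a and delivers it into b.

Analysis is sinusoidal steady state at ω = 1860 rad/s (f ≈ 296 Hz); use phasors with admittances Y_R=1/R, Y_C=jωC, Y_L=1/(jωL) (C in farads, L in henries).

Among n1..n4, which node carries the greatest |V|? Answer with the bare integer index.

MNA unknowns: 4 node voltages V₁..V_4 plus 1 source current (V1)
R1: Y=0.001181+0.000j on G[2,0]
L1: Y=0.000-0.04595j on G[3,1]
L2: Y=0.000-0.1211j on G[4,0]
R2: Y=0.04348+0.000j on G[2,3]
I1: z[1]−=0.014, z[2]+=0.014
C1: Y=0.000+0.05320j on G[4,3]
L3: Y=0.000-0.006173j on G[0,4]
L4: Y=0.000-0.01780j on G[1,4]
R3: Y=0.3322+0.000j on G[4,1]
C2: Y=0.000+0.07849j on G[3,2]
R4: Y=0.01346+0.000j on G[0,1]
C3: Y=0.000+0.0004334j on G[2,3]
I2: z[2]−=0.00478, z[4]+=0.00478
V1: row V2−V4=1.97, i_V1 at 2,4
solve → V1=-0.01862-0.2511j, V2=1.943-0.01606j, V3=1.757+0.01551j, V4=-0.02671-0.01606j
aux → i_V1=-0.003647-0.01328j

2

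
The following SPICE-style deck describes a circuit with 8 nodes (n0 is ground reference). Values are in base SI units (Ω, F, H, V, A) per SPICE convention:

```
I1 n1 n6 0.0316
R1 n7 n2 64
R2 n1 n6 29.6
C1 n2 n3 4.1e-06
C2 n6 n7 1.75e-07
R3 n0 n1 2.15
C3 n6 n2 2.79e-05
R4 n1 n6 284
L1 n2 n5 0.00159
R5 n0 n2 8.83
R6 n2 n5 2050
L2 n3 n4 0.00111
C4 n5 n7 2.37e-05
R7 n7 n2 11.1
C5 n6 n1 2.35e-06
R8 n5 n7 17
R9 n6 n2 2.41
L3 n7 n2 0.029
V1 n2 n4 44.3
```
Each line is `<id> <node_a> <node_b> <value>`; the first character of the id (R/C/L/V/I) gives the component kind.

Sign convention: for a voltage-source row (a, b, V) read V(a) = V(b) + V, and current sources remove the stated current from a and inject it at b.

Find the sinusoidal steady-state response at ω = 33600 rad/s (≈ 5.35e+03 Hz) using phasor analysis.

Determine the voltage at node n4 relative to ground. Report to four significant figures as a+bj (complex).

-44.16-0.08095j V

Apply KCL at each of the 7 non-ground nodes and solve the resulting linear system.
Node n1: branches {I1, R2, R3, R4, C5} → V_1 = -0.03406+0.01971j
Node n2: branches {R1, C1, C3, L1, R5, R6, R7, R9, L3, V1} → V_2 = 0.1399-0.08095j
Node n3: branches {C1, L2} → V_3 = 10.85-0.08095j
Node n4: branches {L2, V1} → V_4 = -44.16-0.08095j
Node n5: branches {L1, R6, C4, R8} → V_5 = 0.1409-0.08092j
Node n6: branches {I1, R2, C2, C3, R4, C5, R9} → V_6 = 0.1379-0.09860j
Node n7: branches {R1, C2, C4, R7, R8, L3} → V_7 = 0.1409-0.08092j
Source currents: i(V1)=0.000+1.475j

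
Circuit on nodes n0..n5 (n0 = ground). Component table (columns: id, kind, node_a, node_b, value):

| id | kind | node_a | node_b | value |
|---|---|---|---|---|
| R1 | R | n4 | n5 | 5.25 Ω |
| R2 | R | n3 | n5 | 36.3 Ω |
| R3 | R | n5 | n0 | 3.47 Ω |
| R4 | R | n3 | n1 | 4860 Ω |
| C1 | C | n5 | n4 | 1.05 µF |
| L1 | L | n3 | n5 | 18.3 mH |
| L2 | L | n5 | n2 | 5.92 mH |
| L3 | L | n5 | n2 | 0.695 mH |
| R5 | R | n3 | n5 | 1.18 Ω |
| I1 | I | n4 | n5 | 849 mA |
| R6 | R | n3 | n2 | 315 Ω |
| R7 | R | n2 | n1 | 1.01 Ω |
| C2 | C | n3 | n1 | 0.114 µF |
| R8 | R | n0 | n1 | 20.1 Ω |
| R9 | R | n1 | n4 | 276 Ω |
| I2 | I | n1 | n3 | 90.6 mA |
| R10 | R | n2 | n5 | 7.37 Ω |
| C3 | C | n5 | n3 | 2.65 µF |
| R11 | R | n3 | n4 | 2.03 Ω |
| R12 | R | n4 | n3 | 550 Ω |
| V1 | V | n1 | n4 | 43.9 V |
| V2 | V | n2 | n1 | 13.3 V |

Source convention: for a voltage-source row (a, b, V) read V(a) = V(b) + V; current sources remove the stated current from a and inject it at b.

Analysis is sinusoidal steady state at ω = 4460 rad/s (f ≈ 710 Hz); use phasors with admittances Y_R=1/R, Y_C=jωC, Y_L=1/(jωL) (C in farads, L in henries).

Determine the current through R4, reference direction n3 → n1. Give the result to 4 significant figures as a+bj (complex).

Element admittances at ω=4460 rad/s:
  Y(R1) = 0.1905+0.000j S between n4,n5
  Y(R2) = 0.02755+0.000j S between n3,n5
  Y(R3) = 0.2882+0.000j S between n5,n0
  Y(R4) = 0.0002058+0.000j S between n3,n1
  Y(C1) = 0.000+0.004683j S between n5,n4
  Y(L1) = 0.000-0.01225j S between n3,n5
  Y(L2) = 0.000-0.03787j S between n5,n2
  Y(L3) = 0.000-0.3226j S between n5,n2
  Y(R5) = 0.8475+0.000j S between n3,n5
  I1: injects 0.849 A into n5 (from n4)
  Y(R6) = 0.003175+0.000j S between n3,n2
  Y(R7) = 0.9901+0.000j S between n2,n1
  Y(C2) = 0.000+0.0005084j S between n3,n1
  Y(R8) = 0.04975+0.000j S between n0,n1
  Y(R9) = 0.003623+0.000j S between n1,n4
  I2: injects 0.0906 A into n3 (from n1)
  Y(R10) = 0.1357+0.000j S between n2,n5
  Y(C3) = 0.000+0.01182j S between n5,n3
  Y(R11) = 0.4926+0.000j S between n3,n4
  Y(R12) = 0.001818+0.000j S between n4,n3
  V1: constraint V(n1)−V(n4) = 43.9
  V2: constraint V(n2)−V(n1) = 13.3
Assemble and solve the 7×7 MNA system:
  V(n1)=16.53+14.78j  V(n2)=29.83+14.78j  V(n3)=-11.55+3.740j  V(n4)=-27.37+14.78j  V(n5)=-2.854-2.551j
  i(V1)=-11.89+8.644j  i(V2)=-23.98+9.395j

-0.005777-0.002271j A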